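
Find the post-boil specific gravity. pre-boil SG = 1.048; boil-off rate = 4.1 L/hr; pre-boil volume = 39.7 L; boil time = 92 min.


V_post = V_pre − rate·(t/60);  SG_post = 1 + (SG_pre−1)·V_pre/V_post
V_post = 39.7 − 4.1·(92/60) = 33.4133
SG_post = 1 + (1.048 − 1)·39.7/33.4133

1.0570


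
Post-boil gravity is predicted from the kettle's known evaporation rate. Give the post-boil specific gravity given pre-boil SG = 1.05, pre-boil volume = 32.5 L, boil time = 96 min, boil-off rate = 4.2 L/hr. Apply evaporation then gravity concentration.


V_post = V_pre − rate·(t/60);  SG_post = 1 + (SG_pre−1)·V_pre/V_post
V_post = 32.5 − 4.2·(96/60) = 25.7800
SG_post = 1 + (1.05 − 1)·32.5/25.7800

1.0630


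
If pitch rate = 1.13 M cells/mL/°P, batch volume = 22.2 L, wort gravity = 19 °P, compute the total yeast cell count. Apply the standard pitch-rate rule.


cells (billions) = rate · V_L · °P
cells = 1.13 · 22.2 · 19

476.6340 billion cells


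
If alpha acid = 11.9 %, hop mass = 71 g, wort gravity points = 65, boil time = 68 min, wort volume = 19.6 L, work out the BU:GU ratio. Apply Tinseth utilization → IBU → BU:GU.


U = 1.65·0.000125^(GP/1000)·(1−e^(−0.04t))/4.15;  IBU = (α/100)·m·U·1000/V;  BU:GU = IBU/GP
U = 1.65·0.000125^(65/1000)·(1−e^(−0.04·68))/4.15 = 0.2071
IBU = (11.9/100)·71·0.2071·1000/19.6 = 89.2667
BU:GU = 89.2667/65

1.3733


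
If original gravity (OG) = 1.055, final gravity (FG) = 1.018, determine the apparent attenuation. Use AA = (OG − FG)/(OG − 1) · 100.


AA = (1.055 − 1.018)/(1.055 − 1) · 100

67.2727 %


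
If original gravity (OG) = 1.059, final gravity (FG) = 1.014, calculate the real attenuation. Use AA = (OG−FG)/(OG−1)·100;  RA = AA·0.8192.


AA = (1.059 − 1.014)/(1.059 − 1)·100 = 76.2712
RA = 76.2712·0.8192

62.4814 %


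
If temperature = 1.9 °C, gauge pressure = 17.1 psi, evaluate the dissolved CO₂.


vols = (P + 14.695)·(0.01821 + 0.09011·e^(−0.04·T))
vols = (17.1 + 14.695)·(0.01821 + 0.09011·e^(−0.04·1.9))

3.2344 volumes


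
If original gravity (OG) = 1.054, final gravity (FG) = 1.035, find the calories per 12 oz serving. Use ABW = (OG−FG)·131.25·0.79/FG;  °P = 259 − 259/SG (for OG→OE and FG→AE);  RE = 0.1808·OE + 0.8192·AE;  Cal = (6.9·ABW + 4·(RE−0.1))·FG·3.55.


ABW = (1.054 − 1.035)·131.25·0.79/1.035 = 1.9034
OE = 259 − 259/1.054 = 13.2694 °P
AE = 259 − 259/1.035 = 8.7585 °P
RE = 0.1808·13.2694 + 0.8192·8.7585 = 9.5740 °P
Cal = (6.9·1.9034 + 4·(9.5740−0.1))·1.035·3.55

187.4967 kcal


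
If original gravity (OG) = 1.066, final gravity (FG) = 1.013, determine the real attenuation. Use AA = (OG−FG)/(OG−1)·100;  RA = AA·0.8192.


AA = (1.066 − 1.013)/(1.066 − 1)·100 = 80.3030
RA = 80.3030·0.8192

65.7842 %


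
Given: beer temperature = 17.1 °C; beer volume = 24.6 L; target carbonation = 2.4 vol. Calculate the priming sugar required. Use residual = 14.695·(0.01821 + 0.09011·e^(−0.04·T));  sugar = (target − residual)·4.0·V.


residual = 14.695·(0.01821 + 0.09011·e^(−0.04·17.1)) = 0.9358
sugar = (2.4 − 0.9358)·4.0·24.6

144.0809 g


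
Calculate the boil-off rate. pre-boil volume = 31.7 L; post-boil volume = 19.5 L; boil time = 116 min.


rate = (V_pre − V_post) / (t_min/60)
rate = (31.7 − 19.5) / (116/60)

6.3103 L/hr


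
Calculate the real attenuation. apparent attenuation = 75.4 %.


RA = AA · 0.8192
RA = 75.4 · 0.8192

61.7677 %


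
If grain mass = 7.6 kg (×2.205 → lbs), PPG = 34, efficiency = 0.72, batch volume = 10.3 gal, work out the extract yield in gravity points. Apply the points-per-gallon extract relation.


points = lbs × PPG × eff / vol
lbs = 7.6 × 2.205 = 16.7580
points = 16.7580 × 34 × 0.72 / 10.3

39.8287 points


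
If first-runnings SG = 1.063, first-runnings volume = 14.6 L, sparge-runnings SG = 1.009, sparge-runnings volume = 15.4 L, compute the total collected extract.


total = Σ (SG_i − 1)·1000·V_i
first = (1.063 − 1)·1000·14.6 = 919.8000
sparge = (1.009 − 1)·1000·15.4 = 138.6000
total = 919.8000 + 138.6000

1058.4000 gravity·L


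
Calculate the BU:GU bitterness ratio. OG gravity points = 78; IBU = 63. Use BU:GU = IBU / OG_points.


BU:GU = 63 / 78

0.8077


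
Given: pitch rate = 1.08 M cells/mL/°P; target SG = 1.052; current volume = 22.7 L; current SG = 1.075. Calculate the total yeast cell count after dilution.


V_w = V·((SG_c−1)/(SG_t−1)−1);  °P = 259 − 259/SG_t;  cells = rate·(V+V_w)·°P
V_w = 22.7·((1.075−1)/(1.052−1)−1) = 10.0404
V_final = 22.7 + 10.0404 = 32.7404
°P = 259 − 259/1.052 = 12.8023
cells = 1.08·32.7404·12.8023

452.6837 billion cells


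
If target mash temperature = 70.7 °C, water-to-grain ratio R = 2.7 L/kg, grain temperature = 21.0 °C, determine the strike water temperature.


T_strike = (0.41/R)·(T_mash − T_grain) + T_mash
T_strike = (0.41/2.7)·(70.7 − 21.0) + 70.7

78.2470 °C


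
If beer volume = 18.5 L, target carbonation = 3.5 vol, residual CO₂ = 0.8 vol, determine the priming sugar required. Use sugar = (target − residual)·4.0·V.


sugar = (3.5 − 0.8)·4.0·18.5

199.8000 g


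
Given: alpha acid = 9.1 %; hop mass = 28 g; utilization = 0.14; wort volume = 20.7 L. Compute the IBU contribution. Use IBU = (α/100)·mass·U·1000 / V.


IBU = (9.1/100)·28·0.14·1000 / 20.7

17.2329 IBU


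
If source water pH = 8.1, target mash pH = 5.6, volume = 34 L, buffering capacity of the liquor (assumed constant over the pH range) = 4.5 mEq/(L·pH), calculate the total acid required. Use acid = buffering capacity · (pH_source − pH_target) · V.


acid = 4.5 · (8.1 − 5.6) · 34

382.5000 mEq


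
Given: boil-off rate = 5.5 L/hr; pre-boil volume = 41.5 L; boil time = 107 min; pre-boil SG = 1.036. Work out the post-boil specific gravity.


V_post = V_pre − rate·(t/60);  SG_post = 1 + (SG_pre−1)·V_pre/V_post
V_post = 41.5 − 5.5·(107/60) = 31.6917
SG_post = 1 + (1.036 − 1)·41.5/31.6917

1.0471


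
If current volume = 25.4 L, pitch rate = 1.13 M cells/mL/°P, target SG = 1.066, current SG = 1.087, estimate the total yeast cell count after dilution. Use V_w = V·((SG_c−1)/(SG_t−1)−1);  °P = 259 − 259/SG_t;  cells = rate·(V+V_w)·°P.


V_w = 25.4·((1.087−1)/(1.066−1)−1) = 8.0818
V_final = 25.4 + 8.0818 = 33.4818
°P = 259 − 259/1.066 = 16.0356
cells = 1.13·33.4818·16.0356

606.7000 billion cells


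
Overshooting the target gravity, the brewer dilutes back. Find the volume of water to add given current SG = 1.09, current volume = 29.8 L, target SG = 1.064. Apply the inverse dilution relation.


V_water = V·((SG_curr − 1)/(SG_target − 1) − 1)
V_water = 29.8·((1.09 − 1)/(1.064 − 1) − 1)

12.1063 L


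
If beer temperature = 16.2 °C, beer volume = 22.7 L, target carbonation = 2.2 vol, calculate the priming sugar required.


residual = 14.695·(0.01821 + 0.09011·e^(−0.04·T));  sugar = (target − residual)·4.0·V
residual = 14.695·(0.01821 + 0.09011·e^(−0.04·16.2)) = 0.9603
sugar = (2.2 − 0.9603)·4.0·22.7

112.5688 g


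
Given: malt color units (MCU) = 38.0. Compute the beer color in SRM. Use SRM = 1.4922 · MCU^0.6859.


SRM = 1.4922 · 38.0^0.6859

18.0884 SRM


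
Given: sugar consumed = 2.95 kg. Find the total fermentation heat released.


Q = m_sugar · 590 kJ/kg
Q = 2.95 · 590

1740.5000 kJ


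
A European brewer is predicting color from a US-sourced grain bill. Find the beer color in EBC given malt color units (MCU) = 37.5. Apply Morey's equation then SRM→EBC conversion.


SRM = 1.4922·MCU^0.6859;  EBC = SRM·1.97
SRM = 1.4922·37.5^0.6859 = 17.9248
EBC = 17.9248·1.97

35.3119 EBC


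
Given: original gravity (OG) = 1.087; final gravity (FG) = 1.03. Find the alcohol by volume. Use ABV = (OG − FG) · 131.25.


ABV = (1.087 − 1.03) · 131.25

7.4812 % ABV


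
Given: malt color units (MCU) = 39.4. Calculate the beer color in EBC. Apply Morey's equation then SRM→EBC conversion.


SRM = 1.4922·MCU^0.6859;  EBC = SRM·1.97
SRM = 1.4922·39.4^0.6859 = 18.5429
EBC = 18.5429·1.97

36.5295 EBC


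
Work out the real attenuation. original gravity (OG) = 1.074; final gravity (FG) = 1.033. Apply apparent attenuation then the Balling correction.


AA = (OG−FG)/(OG−1)·100;  RA = AA·0.8192
AA = (1.074 − 1.033)/(1.074 − 1)·100 = 55.4054
RA = 55.4054·0.8192

45.3881 %


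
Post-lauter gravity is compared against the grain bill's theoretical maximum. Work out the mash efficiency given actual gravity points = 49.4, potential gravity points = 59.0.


efficiency = actual / potential × 100
efficiency = 49.4 / 59.0 × 100

83.7288 %


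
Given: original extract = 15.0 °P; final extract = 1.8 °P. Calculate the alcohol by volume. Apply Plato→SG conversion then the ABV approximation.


SG = 259/(259 − P);  ABV = (OG − FG)·131.25
OG = 259/(259 − 15.0) = 1.0615
FG = 259/(259 − 1.8) = 1.0070
ABV = (1.0615 − 1.0070)·131.25

7.1501 % ABV


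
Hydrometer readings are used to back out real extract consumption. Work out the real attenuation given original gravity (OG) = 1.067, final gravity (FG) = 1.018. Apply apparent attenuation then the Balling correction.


AA = (OG−FG)/(OG−1)·100;  RA = AA·0.8192
AA = (1.067 − 1.018)/(1.067 − 1)·100 = 73.1343
RA = 73.1343·0.8192

59.9116 %


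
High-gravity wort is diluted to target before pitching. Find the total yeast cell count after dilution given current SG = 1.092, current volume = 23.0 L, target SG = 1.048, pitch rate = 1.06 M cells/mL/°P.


V_w = V·((SG_c−1)/(SG_t−1)−1);  °P = 259 − 259/SG_t;  cells = rate·(V+V_w)·°P
V_w = 23.0·((1.092−1)/(1.048−1)−1) = 21.0833
V_final = 23.0 + 21.0833 = 44.0833
°P = 259 − 259/1.048 = 11.8626
cells = 1.06·44.0833·11.8626

554.3193 billion cells


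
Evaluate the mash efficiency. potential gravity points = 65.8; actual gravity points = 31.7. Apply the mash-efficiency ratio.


efficiency = actual / potential × 100
efficiency = 31.7 / 65.8 × 100

48.1763 %


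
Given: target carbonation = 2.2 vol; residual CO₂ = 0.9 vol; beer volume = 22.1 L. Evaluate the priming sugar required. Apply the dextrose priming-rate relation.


sugar = (target − residual)·4.0·V
sugar = (2.2 − 0.9)·4.0·22.1

114.9200 g


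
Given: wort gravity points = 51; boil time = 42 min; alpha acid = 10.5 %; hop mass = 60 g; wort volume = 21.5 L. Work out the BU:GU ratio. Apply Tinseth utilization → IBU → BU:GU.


U = 1.65·0.000125^(GP/1000)·(1−e^(−0.04t))/4.15;  IBU = (α/100)·m·U·1000/V;  BU:GU = IBU/GP
U = 1.65·0.000125^(51/1000)·(1−e^(−0.04·42))/4.15 = 0.2046
IBU = (10.5/100)·60·0.2046·1000/21.5 = 59.9384
BU:GU = 59.9384/51

1.1753


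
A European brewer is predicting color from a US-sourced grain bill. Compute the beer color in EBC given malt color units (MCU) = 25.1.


SRM = 1.4922·MCU^0.6859;  EBC = SRM·1.97
SRM = 1.4922·25.1^0.6859 = 13.6102
EBC = 13.6102·1.97

26.8120 EBC


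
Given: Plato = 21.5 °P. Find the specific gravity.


SG = 259/(259 − P)
SG = 259/(259 − 21.5)

1.0905


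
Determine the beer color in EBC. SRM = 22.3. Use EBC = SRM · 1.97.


EBC = 22.3 · 1.97

43.9310 EBC


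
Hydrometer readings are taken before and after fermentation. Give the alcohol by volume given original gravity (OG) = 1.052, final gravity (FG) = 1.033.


ABV = (OG − FG) · 131.25
ABV = (1.052 − 1.033) · 131.25

2.4938 % ABV


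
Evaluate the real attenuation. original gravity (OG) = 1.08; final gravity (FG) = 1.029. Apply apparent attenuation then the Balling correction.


AA = (OG−FG)/(OG−1)·100;  RA = AA·0.8192
AA = (1.08 − 1.029)/(1.08 − 1)·100 = 63.7500
RA = 63.7500·0.8192

52.2240 %


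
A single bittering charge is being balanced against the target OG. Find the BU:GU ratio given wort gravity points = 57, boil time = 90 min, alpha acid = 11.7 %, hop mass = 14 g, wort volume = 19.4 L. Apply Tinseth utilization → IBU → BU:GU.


U = 1.65·0.000125^(GP/1000)·(1−e^(−0.04t))/4.15;  IBU = (α/100)·m·U·1000/V;  BU:GU = IBU/GP
U = 1.65·0.000125^(57/1000)·(1−e^(−0.04·90))/4.15 = 0.2317
IBU = (11.7/100)·14·0.2317·1000/19.4 = 19.5632
BU:GU = 19.5632/57

0.3432


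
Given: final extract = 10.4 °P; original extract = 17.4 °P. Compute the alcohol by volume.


SG = 259/(259 − P);  ABV = (OG − FG)·131.25
OG = 259/(259 − 17.4) = 1.0720
FG = 259/(259 − 10.4) = 1.0418
ABV = (1.0720 − 1.0418)·131.25

3.9619 % ABV


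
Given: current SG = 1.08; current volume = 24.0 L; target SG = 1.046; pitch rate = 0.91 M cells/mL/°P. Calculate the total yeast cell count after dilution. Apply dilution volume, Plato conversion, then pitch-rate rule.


V_w = V·((SG_c−1)/(SG_t−1)−1);  °P = 259 − 259/SG_t;  cells = rate·(V+V_w)·°P
V_w = 24.0·((1.08−1)/(1.046−1)−1) = 17.7391
V_final = 24.0 + 17.7391 = 41.7391
°P = 259 − 259/1.046 = 11.3901
cells = 0.91·41.7391·11.3901

432.6241 billion cells


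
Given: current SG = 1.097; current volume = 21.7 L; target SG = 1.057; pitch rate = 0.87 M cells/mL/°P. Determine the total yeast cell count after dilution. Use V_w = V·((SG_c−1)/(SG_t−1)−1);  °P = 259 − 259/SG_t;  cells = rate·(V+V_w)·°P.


V_w = 21.7·((1.097−1)/(1.057−1)−1) = 15.2281
V_final = 21.7 + 15.2281 = 36.9281
°P = 259 − 259/1.057 = 13.9669
cells = 0.87·36.9281·13.9669

448.7201 billion cells


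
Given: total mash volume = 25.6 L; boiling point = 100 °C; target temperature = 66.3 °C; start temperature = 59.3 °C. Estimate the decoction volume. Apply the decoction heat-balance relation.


V_dec = V_total·(T_target − T_start)/(T_boil − T_start)
V_dec = 25.6·(66.3 − 59.3)/(100 − 59.3)

4.4029 L


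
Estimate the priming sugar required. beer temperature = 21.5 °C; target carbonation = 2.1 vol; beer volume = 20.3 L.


residual = 14.695·(0.01821 + 0.09011·e^(−0.04·T));  sugar = (target − residual)·4.0·V
residual = 14.695·(0.01821 + 0.09011·e^(−0.04·21.5)) = 0.8279
sugar = (2.1 − 0.8279)·4.0·20.3

103.2918 g


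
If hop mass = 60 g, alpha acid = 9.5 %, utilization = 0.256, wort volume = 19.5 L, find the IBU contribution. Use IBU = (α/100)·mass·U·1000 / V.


IBU = (9.5/100)·60·0.256·1000 / 19.5

74.8308 IBU


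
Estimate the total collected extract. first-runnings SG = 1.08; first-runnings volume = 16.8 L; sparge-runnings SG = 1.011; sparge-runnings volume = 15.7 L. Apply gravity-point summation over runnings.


total = Σ (SG_i − 1)·1000·V_i
first = (1.08 − 1)·1000·16.8 = 1344.0000
sparge = (1.011 − 1)·1000·15.7 = 172.7000
total = 1344.0000 + 172.7000

1516.7000 gravity·L


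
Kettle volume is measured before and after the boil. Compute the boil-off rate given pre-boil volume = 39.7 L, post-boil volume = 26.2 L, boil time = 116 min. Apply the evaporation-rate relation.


rate = (V_pre − V_post) / (t_min/60)
rate = (39.7 − 26.2) / (116/60)

6.9828 L/hr


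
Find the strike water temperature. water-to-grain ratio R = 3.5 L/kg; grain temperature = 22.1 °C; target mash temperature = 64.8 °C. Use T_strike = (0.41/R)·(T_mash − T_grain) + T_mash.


T_strike = (0.41/3.5)·(64.8 − 22.1) + 64.8

69.8020 °C


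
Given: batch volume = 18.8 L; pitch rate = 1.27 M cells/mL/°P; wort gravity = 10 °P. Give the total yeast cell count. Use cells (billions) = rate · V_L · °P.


cells = 1.27 · 18.8 · 10

238.7600 billion cells


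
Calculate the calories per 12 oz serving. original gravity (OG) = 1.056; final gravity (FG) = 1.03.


ABW = (OG−FG)·131.25·0.79/FG;  °P = 259 − 259/SG (for OG→OE and FG→AE);  RE = 0.1808·OE + 0.8192·AE;  Cal = (6.9·ABW + 4·(RE−0.1))·FG·3.55
ABW = (1.056 − 1.03)·131.25·0.79/1.03 = 2.6174
OE = 259 − 259/1.056 = 13.7348 °P
AE = 259 − 259/1.03 = 7.5437 °P
RE = 0.1808·13.7348 + 0.8192·7.5437 = 8.6631 °P
Cal = (6.9·2.6174 + 4·(8.6631−0.1))·1.03·3.55

191.2786 kcal


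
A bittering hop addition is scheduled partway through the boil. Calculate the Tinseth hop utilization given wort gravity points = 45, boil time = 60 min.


U = 1.65·0.000125^(GP/1000) · (1 − e^(−0.04·t))/4.15
bigness = 1.65·0.000125^(45/1000) = 1.1011
boil_factor = (1 − e^(−0.04·60))/4.15 = 0.2191
U = 1.1011 · 0.2191

0.2413


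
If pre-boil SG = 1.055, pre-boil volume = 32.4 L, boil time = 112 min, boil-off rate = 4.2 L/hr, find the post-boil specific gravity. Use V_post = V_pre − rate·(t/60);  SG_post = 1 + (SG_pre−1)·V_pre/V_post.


V_post = 32.4 − 4.2·(112/60) = 24.5600
SG_post = 1 + (1.055 − 1)·32.4/24.5600

1.0726


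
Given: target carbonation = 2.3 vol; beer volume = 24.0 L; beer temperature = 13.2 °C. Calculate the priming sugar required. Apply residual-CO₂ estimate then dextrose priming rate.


residual = 14.695·(0.01821 + 0.09011·e^(−0.04·T));  sugar = (target − residual)·4.0·V
residual = 14.695·(0.01821 + 0.09011·e^(−0.04·13.2)) = 1.0486
sugar = (2.3 − 1.0486)·4.0·24.0

120.1375 g


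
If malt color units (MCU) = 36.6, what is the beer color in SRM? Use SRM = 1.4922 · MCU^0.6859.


SRM = 1.4922 · 36.6^0.6859

17.6286 SRM


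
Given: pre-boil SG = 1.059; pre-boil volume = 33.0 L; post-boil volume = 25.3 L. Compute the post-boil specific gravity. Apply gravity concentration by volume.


SG_post = 1 + (SG_pre − 1)·V_pre/V_post
pts_pre = (1.059 − 1)·1000 = 59.0000
pts_post = 59.0000·33.0/25.3 = 76.9565
SG_post = 1 + 76.9565/1000

1.0770


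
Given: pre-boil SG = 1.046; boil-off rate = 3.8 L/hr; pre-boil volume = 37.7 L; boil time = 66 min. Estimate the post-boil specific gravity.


V_post = V_pre − rate·(t/60);  SG_post = 1 + (SG_pre−1)·V_pre/V_post
V_post = 37.7 − 3.8·(66/60) = 33.5200
SG_post = 1 + (1.046 − 1)·37.7/33.5200

1.0517


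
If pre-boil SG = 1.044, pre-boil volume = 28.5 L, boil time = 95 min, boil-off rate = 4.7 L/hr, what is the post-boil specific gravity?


V_post = V_pre − rate·(t/60);  SG_post = 1 + (SG_pre−1)·V_pre/V_post
V_post = 28.5 − 4.7·(95/60) = 21.0583
SG_post = 1 + (1.044 − 1)·28.5/21.0583

1.0595


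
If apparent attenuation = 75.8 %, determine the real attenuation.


RA = AA · 0.8192
RA = 75.8 · 0.8192

62.0954 %


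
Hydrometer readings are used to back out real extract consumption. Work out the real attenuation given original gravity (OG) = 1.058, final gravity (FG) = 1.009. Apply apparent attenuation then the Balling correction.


AA = (OG−FG)/(OG−1)·100;  RA = AA·0.8192
AA = (1.058 − 1.009)/(1.058 − 1)·100 = 84.4828
RA = 84.4828·0.8192

69.2083 %


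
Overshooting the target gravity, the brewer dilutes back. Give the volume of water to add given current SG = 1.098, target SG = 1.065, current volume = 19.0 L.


V_water = V·((SG_curr − 1)/(SG_target − 1) − 1)
V_water = 19.0·((1.098 − 1)/(1.065 − 1) − 1)

9.6462 L


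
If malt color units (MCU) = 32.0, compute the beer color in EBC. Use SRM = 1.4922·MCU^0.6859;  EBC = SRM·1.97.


SRM = 1.4922·32.0^0.6859 = 16.0772
EBC = 16.0772·1.97

31.6720 EBC


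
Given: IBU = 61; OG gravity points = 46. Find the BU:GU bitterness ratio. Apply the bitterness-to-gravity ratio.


BU:GU = IBU / OG_points
BU:GU = 61 / 46

1.3261


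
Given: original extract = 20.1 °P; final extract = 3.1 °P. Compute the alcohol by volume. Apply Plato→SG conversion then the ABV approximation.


SG = 259/(259 − P);  ABV = (OG − FG)·131.25
OG = 259/(259 − 20.1) = 1.0841
FG = 259/(259 − 3.1) = 1.0121
ABV = (1.0841 − 1.0121)·131.25

9.4528 % ABV


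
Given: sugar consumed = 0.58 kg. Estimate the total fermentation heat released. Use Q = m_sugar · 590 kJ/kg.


Q = 0.58 · 590

342.2000 kJ


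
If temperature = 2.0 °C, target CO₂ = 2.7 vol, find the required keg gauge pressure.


psi = vols/(0.01821 + 0.09011·e^(−0.04·T)) − 14.695
psi = 2.7/(0.01821 + 0.09011·e^(−0.04·2.0)) − 14.695

11.9343 psi


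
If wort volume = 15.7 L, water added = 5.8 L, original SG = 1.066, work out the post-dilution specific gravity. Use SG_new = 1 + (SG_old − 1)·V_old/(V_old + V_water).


pts = (1.066 − 1)·1000·15.7/(15.7 + 5.8) = 48.1953
SG_new = 1 + 48.1953/1000

1.0482


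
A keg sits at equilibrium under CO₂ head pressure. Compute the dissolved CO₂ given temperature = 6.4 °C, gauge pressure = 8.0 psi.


vols = (P + 14.695)·(0.01821 + 0.09011·e^(−0.04·T))
vols = (8.0 + 14.695)·(0.01821 + 0.09011·e^(−0.04·6.4))

1.9964 volumes


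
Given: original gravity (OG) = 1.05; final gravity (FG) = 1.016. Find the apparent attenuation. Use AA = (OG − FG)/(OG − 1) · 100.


AA = (1.05 − 1.016)/(1.05 − 1) · 100

68.0000 %


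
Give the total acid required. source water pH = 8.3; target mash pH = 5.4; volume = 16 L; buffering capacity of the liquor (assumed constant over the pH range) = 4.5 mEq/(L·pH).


acid = buffering capacity · (pH_source − pH_target) · V
acid = 4.5 · (8.3 − 5.4) · 16

208.8000 mEq


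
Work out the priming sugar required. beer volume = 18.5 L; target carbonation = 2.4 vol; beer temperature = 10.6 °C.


residual = 14.695·(0.01821 + 0.09011·e^(−0.04·T));  sugar = (target − residual)·4.0·V
residual = 14.695·(0.01821 + 0.09011·e^(−0.04·10.6)) = 1.1342
sugar = (2.4 − 1.1342)·4.0·18.5

93.6720 g


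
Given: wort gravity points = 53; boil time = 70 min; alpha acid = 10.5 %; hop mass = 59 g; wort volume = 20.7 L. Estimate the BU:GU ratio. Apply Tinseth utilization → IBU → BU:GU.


U = 1.65·0.000125^(GP/1000)·(1−e^(−0.04t))/4.15;  IBU = (α/100)·m·U·1000/V;  BU:GU = IBU/GP
U = 1.65·0.000125^(53/1000)·(1−e^(−0.04·70))/4.15 = 0.2319
IBU = (10.5/100)·59·0.2319·1000/20.7 = 69.4059
BU:GU = 69.4059/53

1.3095


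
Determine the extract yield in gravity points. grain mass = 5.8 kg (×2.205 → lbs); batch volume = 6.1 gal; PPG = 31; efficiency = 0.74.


points = lbs × PPG × eff / vol
lbs = 5.8 × 2.205 = 12.7890
points = 12.7890 × 31 × 0.74 / 6.1

48.0950 points


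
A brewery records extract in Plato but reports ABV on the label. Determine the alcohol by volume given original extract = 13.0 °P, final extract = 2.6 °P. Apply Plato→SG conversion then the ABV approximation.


SG = 259/(259 − P);  ABV = (OG − FG)·131.25
OG = 259/(259 − 13.0) = 1.0528
FG = 259/(259 − 2.6) = 1.0101
ABV = (1.0528 − 1.0101)·131.25

5.6050 % ABV


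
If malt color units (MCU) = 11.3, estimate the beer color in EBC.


SRM = 1.4922·MCU^0.6859;  EBC = SRM·1.97
SRM = 1.4922·11.3^0.6859 = 7.8729
EBC = 7.8729·1.97

15.5096 EBC


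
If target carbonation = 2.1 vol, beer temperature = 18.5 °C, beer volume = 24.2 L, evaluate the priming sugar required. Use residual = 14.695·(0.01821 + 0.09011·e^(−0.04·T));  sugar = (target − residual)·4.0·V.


residual = 14.695·(0.01821 + 0.09011·e^(−0.04·18.5)) = 0.8994
sugar = (2.1 − 0.8994)·4.0·24.2

116.2206 g


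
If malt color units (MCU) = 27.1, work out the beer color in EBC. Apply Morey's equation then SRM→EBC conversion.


SRM = 1.4922·MCU^0.6859;  EBC = SRM·1.97
SRM = 1.4922·27.1^0.6859 = 14.3450
EBC = 14.3450·1.97

28.2597 EBC


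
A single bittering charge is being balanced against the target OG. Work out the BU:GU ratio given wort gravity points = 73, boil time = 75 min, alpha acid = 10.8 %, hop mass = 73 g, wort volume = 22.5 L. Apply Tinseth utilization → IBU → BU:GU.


U = 1.65·0.000125^(GP/1000)·(1−e^(−0.04t))/4.15;  IBU = (α/100)·m·U·1000/V;  BU:GU = IBU/GP
U = 1.65·0.000125^(73/1000)·(1−e^(−0.04·75))/4.15 = 0.1960
IBU = (10.8/100)·73·0.1960·1000/22.5 = 68.6903
BU:GU = 68.6903/73

0.9410


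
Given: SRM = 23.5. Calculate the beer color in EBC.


EBC = SRM · 1.97
EBC = 23.5 · 1.97

46.2950 EBC


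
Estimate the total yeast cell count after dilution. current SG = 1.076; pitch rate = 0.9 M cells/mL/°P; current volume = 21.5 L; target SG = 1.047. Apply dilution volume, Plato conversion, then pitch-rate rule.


V_w = V·((SG_c−1)/(SG_t−1)−1);  °P = 259 − 259/SG_t;  cells = rate·(V+V_w)·°P
V_w = 21.5·((1.076−1)/(1.047−1)−1) = 13.2660
V_final = 21.5 + 13.2660 = 34.7660
°P = 259 − 259/1.047 = 11.6266
cells = 0.9·34.7660·11.6266

363.7874 billion cells


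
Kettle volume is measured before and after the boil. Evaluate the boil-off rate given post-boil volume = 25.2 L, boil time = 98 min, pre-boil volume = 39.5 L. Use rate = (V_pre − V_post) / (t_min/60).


rate = (39.5 − 25.2) / (98/60)

8.7551 L/hr


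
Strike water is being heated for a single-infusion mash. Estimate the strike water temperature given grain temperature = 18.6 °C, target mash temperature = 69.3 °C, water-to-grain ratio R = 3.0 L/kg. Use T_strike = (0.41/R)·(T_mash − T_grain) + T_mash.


T_strike = (0.41/3.0)·(69.3 − 18.6) + 69.3

76.2290 °C


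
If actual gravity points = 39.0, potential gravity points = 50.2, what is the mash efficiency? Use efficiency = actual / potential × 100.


efficiency = 39.0 / 50.2 × 100

77.6892 %


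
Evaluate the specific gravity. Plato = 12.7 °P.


SG = 259/(259 − P)
SG = 259/(259 − 12.7)

1.0516


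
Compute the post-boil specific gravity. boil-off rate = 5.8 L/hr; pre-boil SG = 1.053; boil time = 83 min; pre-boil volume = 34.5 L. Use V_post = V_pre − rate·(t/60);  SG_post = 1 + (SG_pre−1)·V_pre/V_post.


V_post = 34.5 − 5.8·(83/60) = 26.4767
SG_post = 1 + (1.053 − 1)·34.5/26.4767

1.0691


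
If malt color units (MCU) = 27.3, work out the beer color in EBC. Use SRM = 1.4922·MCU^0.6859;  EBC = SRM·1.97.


SRM = 1.4922·27.3^0.6859 = 14.4175
EBC = 14.4175·1.97

28.4025 EBC


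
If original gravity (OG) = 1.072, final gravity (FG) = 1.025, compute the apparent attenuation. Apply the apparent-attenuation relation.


AA = (OG − FG)/(OG − 1) · 100
AA = (1.072 − 1.025)/(1.072 − 1) · 100

65.2778 %


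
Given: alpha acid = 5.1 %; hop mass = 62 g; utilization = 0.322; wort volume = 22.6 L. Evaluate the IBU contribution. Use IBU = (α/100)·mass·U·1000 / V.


IBU = (5.1/100)·62·0.322·1000 / 22.6

45.0515 IBU


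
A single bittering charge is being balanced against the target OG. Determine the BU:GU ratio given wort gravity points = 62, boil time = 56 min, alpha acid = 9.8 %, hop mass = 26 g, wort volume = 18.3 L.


U = 1.65·0.000125^(GP/1000)·(1−e^(−0.04t))/4.15;  IBU = (α/100)·m·U·1000/V;  BU:GU = IBU/GP
U = 1.65·0.000125^(62/1000)·(1−e^(−0.04·56))/4.15 = 0.2035
IBU = (9.8/100)·26·0.2035·1000/18.3 = 28.3340
BU:GU = 28.3340/62

0.4570


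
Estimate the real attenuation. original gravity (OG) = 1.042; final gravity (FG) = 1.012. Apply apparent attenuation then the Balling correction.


AA = (OG−FG)/(OG−1)·100;  RA = AA·0.8192
AA = (1.042 − 1.012)/(1.042 − 1)·100 = 71.4286
RA = 71.4286·0.8192

58.5143 %


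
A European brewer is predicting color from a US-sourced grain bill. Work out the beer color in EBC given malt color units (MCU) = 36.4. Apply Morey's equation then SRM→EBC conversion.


SRM = 1.4922·MCU^0.6859;  EBC = SRM·1.97
SRM = 1.4922·36.4^0.6859 = 17.5625
EBC = 17.5625·1.97

34.5981 EBC


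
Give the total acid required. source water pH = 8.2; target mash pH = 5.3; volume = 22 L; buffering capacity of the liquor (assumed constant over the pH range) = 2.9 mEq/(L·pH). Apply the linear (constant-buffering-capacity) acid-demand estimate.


acid = buffering capacity · (pH_source − pH_target) · V
acid = 2.9 · (8.2 − 5.3) · 22

185.0200 mEq


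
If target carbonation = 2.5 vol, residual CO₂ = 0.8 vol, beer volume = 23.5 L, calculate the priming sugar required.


sugar = (target − residual)·4.0·V
sugar = (2.5 − 0.8)·4.0·23.5

159.8000 g


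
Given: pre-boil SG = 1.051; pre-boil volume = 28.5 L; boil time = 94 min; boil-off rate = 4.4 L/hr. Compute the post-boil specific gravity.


V_post = V_pre − rate·(t/60);  SG_post = 1 + (SG_pre−1)·V_pre/V_post
V_post = 28.5 − 4.4·(94/60) = 21.6067
SG_post = 1 + (1.051 − 1)·28.5/21.6067

1.0673


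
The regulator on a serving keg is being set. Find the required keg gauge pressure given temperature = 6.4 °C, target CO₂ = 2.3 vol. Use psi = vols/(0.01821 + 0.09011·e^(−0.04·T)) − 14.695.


psi = 2.3/(0.01821 + 0.09011·e^(−0.04·6.4)) − 14.695

11.4509 psi


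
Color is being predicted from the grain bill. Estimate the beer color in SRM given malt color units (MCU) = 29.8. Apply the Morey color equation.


SRM = 1.4922 · MCU^0.6859
SRM = 1.4922 · 29.8^0.6859

15.3106 SRM


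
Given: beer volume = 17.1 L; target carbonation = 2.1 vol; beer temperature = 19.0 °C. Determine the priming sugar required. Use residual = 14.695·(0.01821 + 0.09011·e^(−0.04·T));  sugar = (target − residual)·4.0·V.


residual = 14.695·(0.01821 + 0.09011·e^(−0.04·19.0)) = 0.8869
sugar = (2.1 − 0.8869)·4.0·17.1

82.9785 g


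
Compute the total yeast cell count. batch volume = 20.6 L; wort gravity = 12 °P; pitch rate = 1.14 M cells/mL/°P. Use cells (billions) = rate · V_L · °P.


cells = 1.14 · 20.6 · 12

281.8080 billion cells


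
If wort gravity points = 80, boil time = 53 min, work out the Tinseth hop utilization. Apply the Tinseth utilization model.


U = 1.65·0.000125^(GP/1000) · (1 − e^(−0.04·t))/4.15
bigness = 1.65·0.000125^(80/1000) = 0.8040
boil_factor = (1 − e^(−0.04·53))/4.15 = 0.2120
U = 0.8040 · 0.2120

0.1705


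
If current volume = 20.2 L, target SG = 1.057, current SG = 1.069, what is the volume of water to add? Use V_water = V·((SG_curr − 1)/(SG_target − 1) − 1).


V_water = 20.2·((1.069 − 1)/(1.057 − 1) − 1)

4.2526 L


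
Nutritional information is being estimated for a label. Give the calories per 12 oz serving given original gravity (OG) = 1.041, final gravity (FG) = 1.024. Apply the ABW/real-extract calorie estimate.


ABW = (OG−FG)·131.25·0.79/FG;  °P = 259 − 259/SG (for OG→OE and FG→AE);  RE = 0.1808·OE + 0.8192·AE;  Cal = (6.9·ABW + 4·(RE−0.1))·FG·3.55
ABW = (1.041 − 1.024)·131.25·0.79/1.024 = 1.7214
OE = 259 − 259/1.041 = 10.2008 °P
AE = 259 − 259/1.024 = 6.0703 °P
RE = 0.1808·10.2008 + 0.8192·6.0703 = 6.8171 °P
Cal = (6.9·1.7214 + 4·(6.8171−0.1))·1.024·3.55

140.8490 kcal


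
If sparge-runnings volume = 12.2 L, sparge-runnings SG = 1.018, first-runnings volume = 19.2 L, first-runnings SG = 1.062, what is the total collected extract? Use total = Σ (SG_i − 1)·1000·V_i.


first = (1.062 − 1)·1000·19.2 = 1190.4000
sparge = (1.018 − 1)·1000·12.2 = 219.6000
total = 1190.4000 + 219.6000

1410.0000 gravity·L


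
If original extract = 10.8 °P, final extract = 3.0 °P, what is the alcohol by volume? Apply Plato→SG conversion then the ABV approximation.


SG = 259/(259 − P);  ABV = (OG − FG)·131.25
OG = 259/(259 − 10.8) = 1.0435
FG = 259/(259 − 3.0) = 1.0117
ABV = (1.0435 − 1.0117)·131.25

4.1730 % ABV


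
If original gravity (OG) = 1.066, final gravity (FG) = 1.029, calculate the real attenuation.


AA = (OG−FG)/(OG−1)·100;  RA = AA·0.8192
AA = (1.066 − 1.029)/(1.066 − 1)·100 = 56.0606
RA = 56.0606·0.8192

45.9248 %


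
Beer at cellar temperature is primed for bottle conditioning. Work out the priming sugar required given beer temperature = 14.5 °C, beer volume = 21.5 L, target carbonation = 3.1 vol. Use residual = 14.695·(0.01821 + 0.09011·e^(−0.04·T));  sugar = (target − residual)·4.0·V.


residual = 14.695·(0.01821 + 0.09011·e^(−0.04·14.5)) = 1.0090
sugar = (3.1 − 1.0090)·4.0·21.5

179.8265 g


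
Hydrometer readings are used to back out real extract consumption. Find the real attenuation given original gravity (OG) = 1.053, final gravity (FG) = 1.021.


AA = (OG−FG)/(OG−1)·100;  RA = AA·0.8192
AA = (1.053 − 1.021)/(1.053 − 1)·100 = 60.3774
RA = 60.3774·0.8192

49.4611 %


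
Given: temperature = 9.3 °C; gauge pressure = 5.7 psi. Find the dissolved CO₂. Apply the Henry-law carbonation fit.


vols = (P + 14.695)·(0.01821 + 0.09011·e^(−0.04·T))
vols = (5.7 + 14.695)·(0.01821 + 0.09011·e^(−0.04·9.3))

1.6383 volumes


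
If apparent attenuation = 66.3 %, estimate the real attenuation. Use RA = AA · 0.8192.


RA = 66.3 · 0.8192

54.3130 %


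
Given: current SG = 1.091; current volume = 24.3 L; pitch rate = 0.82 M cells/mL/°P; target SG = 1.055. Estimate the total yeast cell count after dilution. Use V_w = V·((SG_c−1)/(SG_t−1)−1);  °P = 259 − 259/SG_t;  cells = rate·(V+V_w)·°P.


V_w = 24.3·((1.091−1)/(1.055−1)−1) = 15.9055
V_final = 24.3 + 15.9055 = 40.2055
°P = 259 − 259/1.055 = 13.5024
cells = 0.82·40.2055·13.5024

445.1525 billion cells


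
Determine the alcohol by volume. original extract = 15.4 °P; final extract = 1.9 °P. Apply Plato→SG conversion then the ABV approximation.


SG = 259/(259 − P);  ABV = (OG − FG)·131.25
OG = 259/(259 − 15.4) = 1.0632
FG = 259/(259 − 1.9) = 1.0074
ABV = (1.0632 − 1.0074)·131.25

7.3275 % ABV


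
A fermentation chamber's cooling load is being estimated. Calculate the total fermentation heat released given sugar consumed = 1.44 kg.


Q = m_sugar · 590 kJ/kg
Q = 1.44 · 590

849.6000 kJ


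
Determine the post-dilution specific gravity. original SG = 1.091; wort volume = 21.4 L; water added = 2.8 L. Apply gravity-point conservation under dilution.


SG_new = 1 + (SG_old − 1)·V_old/(V_old + V_water)
pts = (1.091 − 1)·1000·21.4/(21.4 + 2.8) = 80.4711
SG_new = 1 + 80.4711/1000

1.0805


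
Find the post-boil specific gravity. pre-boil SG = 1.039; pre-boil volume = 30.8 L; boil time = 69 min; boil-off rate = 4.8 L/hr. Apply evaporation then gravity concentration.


V_post = V_pre − rate·(t/60);  SG_post = 1 + (SG_pre−1)·V_pre/V_post
V_post = 30.8 − 4.8·(69/60) = 25.2800
SG_post = 1 + (1.039 − 1)·30.8/25.2800

1.0475


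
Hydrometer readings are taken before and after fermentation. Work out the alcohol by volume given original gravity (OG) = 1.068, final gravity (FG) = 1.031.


ABV = (OG − FG) · 131.25
ABV = (1.068 − 1.031) · 131.25

4.8563 % ABV


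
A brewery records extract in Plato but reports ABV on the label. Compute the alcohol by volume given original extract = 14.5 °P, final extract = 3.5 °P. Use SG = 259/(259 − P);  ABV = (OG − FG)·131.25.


OG = 259/(259 − 14.5) = 1.0593
FG = 259/(259 − 3.5) = 1.0137
ABV = (1.0593 − 1.0137)·131.25

5.9858 % ABV


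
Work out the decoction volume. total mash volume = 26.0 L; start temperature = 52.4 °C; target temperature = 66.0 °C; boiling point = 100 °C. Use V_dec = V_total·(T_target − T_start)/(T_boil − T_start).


V_dec = 26.0·(66.0 − 52.4)/(100 − 52.4)

7.4286 L


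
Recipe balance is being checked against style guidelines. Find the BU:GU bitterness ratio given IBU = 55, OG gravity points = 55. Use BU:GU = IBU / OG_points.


BU:GU = 55 / 55

1.0000


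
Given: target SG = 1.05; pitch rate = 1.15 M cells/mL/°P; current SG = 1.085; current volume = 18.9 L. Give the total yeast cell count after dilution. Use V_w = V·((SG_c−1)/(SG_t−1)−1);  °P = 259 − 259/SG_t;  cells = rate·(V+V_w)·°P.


V_w = 18.9·((1.085−1)/(1.05−1)−1) = 13.2300
V_final = 18.9 + 13.2300 = 32.1300
°P = 259 − 259/1.05 = 12.3333
cells = 1.15·32.1300·12.3333

455.7105 billion cells


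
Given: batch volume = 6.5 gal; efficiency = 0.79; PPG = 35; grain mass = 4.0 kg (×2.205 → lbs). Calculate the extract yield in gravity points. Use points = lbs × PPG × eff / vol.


lbs = 4.0 × 2.205 = 8.8200
points = 8.8200 × 35 × 0.79 / 6.5

37.5189 points


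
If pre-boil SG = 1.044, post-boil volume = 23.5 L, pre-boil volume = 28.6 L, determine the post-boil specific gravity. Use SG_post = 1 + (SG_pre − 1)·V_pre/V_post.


pts_pre = (1.044 − 1)·1000 = 44.0000
pts_post = 44.0000·28.6/23.5 = 53.5489
SG_post = 1 + 53.5489/1000

1.0535


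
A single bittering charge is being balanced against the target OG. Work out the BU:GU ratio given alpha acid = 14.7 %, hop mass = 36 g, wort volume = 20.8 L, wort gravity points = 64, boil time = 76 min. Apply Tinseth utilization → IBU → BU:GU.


U = 1.65·0.000125^(GP/1000)·(1−e^(−0.04t))/4.15;  IBU = (α/100)·m·U·1000/V;  BU:GU = IBU/GP
U = 1.65·0.000125^(64/1000)·(1−e^(−0.04·76))/4.15 = 0.2130
IBU = (14.7/100)·36·0.2130·1000/20.8 = 54.1885
BU:GU = 54.1885/64

0.8467


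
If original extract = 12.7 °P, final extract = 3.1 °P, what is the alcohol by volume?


SG = 259/(259 − P);  ABV = (OG − FG)·131.25
OG = 259/(259 − 12.7) = 1.0516
FG = 259/(259 − 3.1) = 1.0121
ABV = (1.0516 − 1.0121)·131.25

5.1777 % ABV


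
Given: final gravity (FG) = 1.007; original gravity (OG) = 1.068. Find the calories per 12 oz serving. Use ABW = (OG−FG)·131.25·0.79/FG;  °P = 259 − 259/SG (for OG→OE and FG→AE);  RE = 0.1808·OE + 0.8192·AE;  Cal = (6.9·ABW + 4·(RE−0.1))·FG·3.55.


ABW = (1.068 − 1.007)·131.25·0.79/1.007 = 6.2810
OE = 259 − 259/1.068 = 16.4906 °P
AE = 259 − 259/1.007 = 1.8004 °P
RE = 0.1808·16.4906 + 0.8192·1.8004 = 4.4564 °P
Cal = (6.9·6.2810 + 4·(4.4564−0.1))·1.007·3.55

217.2231 kcal


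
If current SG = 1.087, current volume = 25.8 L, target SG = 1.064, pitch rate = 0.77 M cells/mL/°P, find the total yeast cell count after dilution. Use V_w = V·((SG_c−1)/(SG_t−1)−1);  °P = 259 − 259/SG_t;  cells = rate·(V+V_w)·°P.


V_w = 25.8·((1.087−1)/(1.064−1)−1) = 9.2719
V_final = 25.8 + 9.2719 = 35.0719
°P = 259 − 259/1.064 = 15.5789
cells = 0.77·35.0719·15.5789

420.7148 billion cells


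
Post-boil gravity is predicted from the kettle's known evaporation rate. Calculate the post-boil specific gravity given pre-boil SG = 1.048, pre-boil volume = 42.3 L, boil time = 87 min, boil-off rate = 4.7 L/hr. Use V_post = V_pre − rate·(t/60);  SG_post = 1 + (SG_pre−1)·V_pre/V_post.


V_post = 42.3 − 4.7·(87/60) = 35.4850
SG_post = 1 + (1.048 − 1)·42.3/35.4850

1.0572


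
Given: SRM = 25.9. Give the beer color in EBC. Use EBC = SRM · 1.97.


EBC = 25.9 · 1.97

51.0230 EBC


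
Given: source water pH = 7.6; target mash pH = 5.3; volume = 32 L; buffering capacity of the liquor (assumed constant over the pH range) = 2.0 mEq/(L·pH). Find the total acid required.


acid = buffering capacity · (pH_source − pH_target) · V
acid = 2.0 · (7.6 − 5.3) · 32

147.2000 mEq


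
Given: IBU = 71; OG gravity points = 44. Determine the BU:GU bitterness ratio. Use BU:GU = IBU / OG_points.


BU:GU = 71 / 44

1.6136


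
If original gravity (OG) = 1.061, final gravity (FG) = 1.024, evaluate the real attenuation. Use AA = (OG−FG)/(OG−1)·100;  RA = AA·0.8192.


AA = (1.061 − 1.024)/(1.061 − 1)·100 = 60.6557
RA = 60.6557·0.8192

49.6892 %


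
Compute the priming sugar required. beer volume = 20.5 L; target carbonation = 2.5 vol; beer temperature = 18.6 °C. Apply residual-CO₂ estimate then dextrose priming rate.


residual = 14.695·(0.01821 + 0.09011·e^(−0.04·T));  sugar = (target − residual)·4.0·V
residual = 14.695·(0.01821 + 0.09011·e^(−0.04·18.6)) = 0.8969
sugar = (2.5 − 0.8969)·4.0·20.5

131.4581 g


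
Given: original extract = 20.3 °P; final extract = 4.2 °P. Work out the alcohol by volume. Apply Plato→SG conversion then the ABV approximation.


SG = 259/(259 − P);  ABV = (OG − FG)·131.25
OG = 259/(259 − 20.3) = 1.0850
FG = 259/(259 − 4.2) = 1.0165
ABV = (1.0850 − 1.0165)·131.25

8.9986 % ABV
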